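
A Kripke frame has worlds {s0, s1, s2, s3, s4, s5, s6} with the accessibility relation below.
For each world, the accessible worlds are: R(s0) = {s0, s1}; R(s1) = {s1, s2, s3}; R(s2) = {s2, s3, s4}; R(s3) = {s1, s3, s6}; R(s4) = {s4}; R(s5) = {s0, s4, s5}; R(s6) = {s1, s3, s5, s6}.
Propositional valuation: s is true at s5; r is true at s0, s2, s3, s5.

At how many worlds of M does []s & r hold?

0

Recall that []ψ holds at a world iff ψ holds at every accessible world, and <>ψ holds iff ψ holds at some accessible world.
Let φ = []s & r. Evaluate φ at each world:
  s0 (successors {s0, s1}): φ is false.
  s1 (successors {s1, s2, s3}): φ is false.
  s2 (successors {s2, s3, s4}): φ is false.
  s3 (successors {s1, s3, s6}): φ is false.
  s4 (successors {s4}): φ is false.
  s5 (successors {s0, s4, s5}): φ is false.
  s6 (successors {s1, s3, s5, s6}): φ is false.
For instance, at s6:
  At s6: []s is false, r is false, so []s & r is false.
    At s6: []s requires s at every successor {s1, s3, s5, s6}.
      s fails at s1, so []s is false at s6.
Satisfying worlds: none.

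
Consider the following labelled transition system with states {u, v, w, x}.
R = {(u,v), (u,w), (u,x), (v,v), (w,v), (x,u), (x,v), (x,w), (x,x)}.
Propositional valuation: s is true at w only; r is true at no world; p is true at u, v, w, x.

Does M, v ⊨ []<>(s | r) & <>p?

No

At v: []<>(s | r) is false, <>p is true, so []<>(s | r) & <>p is false.
  At v: []<>(s | r) requires <>(s | r) at every successor {v}.
    <>(s | r) fails at v, so []<>(s | r) is false at v.
      At v: <>(s | r) requires s | r at some successor in {v}.
        At v: s | r is false.
      So <>(s | r) is false at v.
  At v: <>p requires p at some successor in {v}.
    p holds at v, so <>p is true at v.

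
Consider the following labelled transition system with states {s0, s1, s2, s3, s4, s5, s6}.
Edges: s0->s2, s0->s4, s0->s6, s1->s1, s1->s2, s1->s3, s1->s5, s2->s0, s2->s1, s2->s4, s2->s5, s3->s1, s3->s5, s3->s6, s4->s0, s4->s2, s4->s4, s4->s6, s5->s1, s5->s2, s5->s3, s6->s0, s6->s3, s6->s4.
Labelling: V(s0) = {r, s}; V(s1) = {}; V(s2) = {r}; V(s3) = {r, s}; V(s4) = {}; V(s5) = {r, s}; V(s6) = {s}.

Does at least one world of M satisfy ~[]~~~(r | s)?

Let φ = ~[]~~~(r | s). Evaluate φ at each world:
  s0 (successors {s2, s4, s6}): φ is true.
  s1 (successors {s1, s2, s3, s5}): φ is true.
  s2 (successors {s0, s1, s4, s5}): φ is true.
  s3 (successors {s1, s5, s6}): φ is true.
  s4 (successors {s0, s2, s4, s6}): φ is true.
  s5 (successors {s1, s2, s3}): φ is true.
  s6 (successors {s0, s3, s4}): φ is true.
Detail at s0 (witness):
  At s0: []~~~(r | s) is false, so ~[]~~~(r | s) is true.
    At s0: []~~~(r | s) requires ~~~(r | s) at every successor {s2, s4, s6}.
      ~~~(r | s) fails at s2, so []~~~(r | s) is false at s0.

Yes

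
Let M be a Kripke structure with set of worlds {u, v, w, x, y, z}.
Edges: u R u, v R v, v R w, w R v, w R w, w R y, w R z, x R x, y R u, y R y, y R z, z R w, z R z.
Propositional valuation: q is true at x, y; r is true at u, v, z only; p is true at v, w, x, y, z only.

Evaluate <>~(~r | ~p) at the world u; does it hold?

At u: <>~(~r | ~p) requires ~(~r | ~p) at some successor in {u}.
  At u: ~(~r | ~p) is false.
So <>~(~r | ~p) is false at u.

No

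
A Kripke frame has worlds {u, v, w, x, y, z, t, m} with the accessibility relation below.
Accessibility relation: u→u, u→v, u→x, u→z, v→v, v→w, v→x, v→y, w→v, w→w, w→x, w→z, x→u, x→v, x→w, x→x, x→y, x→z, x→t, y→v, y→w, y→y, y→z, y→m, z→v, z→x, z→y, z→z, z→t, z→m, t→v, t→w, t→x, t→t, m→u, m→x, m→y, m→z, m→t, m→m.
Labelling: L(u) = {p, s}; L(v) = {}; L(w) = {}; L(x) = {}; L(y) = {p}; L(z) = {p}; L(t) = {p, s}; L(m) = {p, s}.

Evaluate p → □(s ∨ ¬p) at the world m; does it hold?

At m: p is true, □(s ∨ ¬p) is false, so p → □(s ∨ ¬p) is false.
  At m: □(s ∨ ¬p) requires s ∨ ¬p at every successor {u, x, y, z, t, m}.
    s ∨ ¬p fails at y, so □(s ∨ ¬p) is false at m.

No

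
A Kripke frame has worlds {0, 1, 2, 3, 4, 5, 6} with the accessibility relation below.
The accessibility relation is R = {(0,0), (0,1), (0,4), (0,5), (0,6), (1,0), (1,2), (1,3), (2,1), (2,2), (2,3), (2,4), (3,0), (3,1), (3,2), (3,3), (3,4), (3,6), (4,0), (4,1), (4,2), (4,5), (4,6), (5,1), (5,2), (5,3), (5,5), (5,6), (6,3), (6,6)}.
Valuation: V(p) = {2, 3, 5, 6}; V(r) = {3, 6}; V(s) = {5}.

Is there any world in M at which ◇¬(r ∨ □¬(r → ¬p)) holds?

Yes

Recall that □ψ holds at a world iff ψ holds at every accessible world, and ◇ψ holds iff ψ holds at some accessible world.
Let φ = ◇¬(r ∨ □¬(r → ¬p)). Evaluate φ at each world:
  0 (successors {0, 1, 4, 5, 6}): φ is true.
  1 (successors {0, 2, 3}): φ is true.
  2 (successors {1, 2, 3, 4}): φ is true.
  3 (successors {0, 1, 2, 3, 4, 6}): φ is true.
  4 (successors {0, 1, 2, 5, 6}): φ is true.
  5 (successors {1, 2, 3, 5, 6}): φ is true.
  6 (successors {3, 6}): φ is false.
Detail at 0 (witness):
  At 0: ◇¬(r ∨ □¬(r → ¬p)) requires ¬(r ∨ □¬(r → ¬p)) at some successor in {0, 1, 4, 5, 6}.
    ¬(r ∨ □¬(r → ¬p)) holds at 0, so ◇¬(r ∨ □¬(r → ¬p)) is true at 0.
      At 0: r ∨ □¬(r → ¬p) is false, so ¬(r ∨ □¬(r → ¬p)) is true.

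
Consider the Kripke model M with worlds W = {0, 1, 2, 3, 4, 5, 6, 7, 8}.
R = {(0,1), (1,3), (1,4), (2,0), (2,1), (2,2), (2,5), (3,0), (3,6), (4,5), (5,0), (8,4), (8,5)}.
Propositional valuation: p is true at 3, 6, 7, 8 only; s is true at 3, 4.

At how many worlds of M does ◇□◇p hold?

Let φ = ◇□◇p. Evaluate φ at each world:
  0 (successors {1}): φ is false.
  1 (successors {3, 4}): φ is false.
  2 (successors {0, 1, 2, 5}): φ is true.
  3 (successors {0, 6}): φ is true.
  4 (successors {5}): φ is false.
  5 (successors {0}): φ is true.
  6 (successors ∅): φ is false.
  7 (successors ∅): φ is false.
  8 (successors {4, 5}): φ is false.
For instance, at 5:
  At 5: ◇□◇p requires □◇p at some successor in {0}.
    □◇p holds at 0, so ◇□◇p is true at 5.
      At 0: □◇p requires ◇p at every successor {1}.
        At 1: ◇p is true.
      So □◇p is true at 0.
Satisfying worlds: {2, 3, 5}

3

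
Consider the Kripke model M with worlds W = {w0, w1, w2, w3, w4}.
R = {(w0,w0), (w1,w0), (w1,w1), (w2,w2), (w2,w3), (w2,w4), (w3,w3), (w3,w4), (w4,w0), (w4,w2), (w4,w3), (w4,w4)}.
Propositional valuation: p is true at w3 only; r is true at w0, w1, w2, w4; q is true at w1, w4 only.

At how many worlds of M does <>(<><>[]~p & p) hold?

3

Let φ = <>(<><>[]~p & p). Evaluate φ at each world:
  w0 (successors {w0}): φ is false.
  w1 (successors {w0, w1}): φ is false.
  w2 (successors {w2, w3, w4}): φ is true.
  w3 (successors {w3, w4}): φ is true.
  w4 (successors {w0, w2, w3, w4}): φ is true.
For instance, at w2:
  At w2: <>(<><>[]~p & p) requires <><>[]~p & p at some successor in {w2, w3, w4}.
    <><>[]~p & p holds at w3, so <>(<><>[]~p & p) is true at w2.
      At w3: <><>[]~p is true, p is true, so <><>[]~p & p is true.
Satisfying worlds: {w2, w3, w4}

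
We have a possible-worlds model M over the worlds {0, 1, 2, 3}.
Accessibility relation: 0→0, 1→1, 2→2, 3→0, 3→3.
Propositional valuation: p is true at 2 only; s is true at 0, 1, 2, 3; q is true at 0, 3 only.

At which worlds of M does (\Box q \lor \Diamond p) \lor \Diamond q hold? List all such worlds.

Let φ = (\Box q \lor \Diamond p) \lor \Diamond q. Evaluate φ at each world:
  0 (successors {0}): φ is true.
  1 (successors {1}): φ is false.
  2 (successors {2}): φ is true.
  3 (successors {0, 3}): φ is true.
For instance, at 0:
  At 0: \Box q \lor \Diamond p is true, \Diamond q is true, so (\Box q \lor \Diamond p) \lor \Diamond q is true.
    At 0: \Box q is true, \Diamond p is false, so \Box q \lor \Diamond p is true.
      At 0: \Box q requires q at every successor {0}.
        At 0: q is true.
      So \Box q is true at 0.
      At 0: \Diamond p requires p at some successor in {0}.
        At 0: p is false.
      So \Diamond p is false at 0.
    At 0: \Diamond q requires q at some successor in {0}.
      q holds at 0, so \Diamond q is true at 0.
Satisfying worlds: {0, 2, 3}

0, 2, 3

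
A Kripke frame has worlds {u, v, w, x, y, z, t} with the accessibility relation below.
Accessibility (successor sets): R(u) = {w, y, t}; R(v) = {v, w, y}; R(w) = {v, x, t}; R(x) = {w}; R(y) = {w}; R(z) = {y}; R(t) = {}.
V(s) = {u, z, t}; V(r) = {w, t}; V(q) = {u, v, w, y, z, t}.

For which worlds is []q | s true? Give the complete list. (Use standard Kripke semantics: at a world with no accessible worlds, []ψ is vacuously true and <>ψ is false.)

Let φ = []q | s. Evaluate φ at each world:
  u (successors {w, y, t}): φ is true.
  v (successors {v, w, y}): φ is true.
  w (successors {v, x, t}): φ is false.
  x (successors {w}): φ is true.
  y (successors {w}): φ is true.
  z (successors {y}): φ is true.
  t (successors ∅): φ is true.
For instance, at x:
  At x: []q is true, s is false, so []q | s is true.
    At x: []q requires q at every successor {w}.
      At w: q is true.
    So []q is true at x.
Satisfying worlds: {u, v, x, y, z, t}

u, v, x, y, z, t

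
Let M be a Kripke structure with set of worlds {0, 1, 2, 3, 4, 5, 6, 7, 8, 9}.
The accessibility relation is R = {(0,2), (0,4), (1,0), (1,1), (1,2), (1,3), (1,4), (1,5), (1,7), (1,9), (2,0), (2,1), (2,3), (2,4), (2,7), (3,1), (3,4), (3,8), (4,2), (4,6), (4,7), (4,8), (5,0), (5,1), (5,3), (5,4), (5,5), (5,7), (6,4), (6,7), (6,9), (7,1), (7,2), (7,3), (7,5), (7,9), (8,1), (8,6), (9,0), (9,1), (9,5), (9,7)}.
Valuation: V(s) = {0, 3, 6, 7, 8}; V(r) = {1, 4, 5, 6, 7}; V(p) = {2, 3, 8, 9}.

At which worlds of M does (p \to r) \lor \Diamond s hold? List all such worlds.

0, 1, 2, 3, 4, 5, 6, 7, 8, 9

Let φ = (p \to r) \lor \Diamond s. Evaluate φ at each world:
  0 (successors {2, 4}): φ is true.
  1 (successors {0, 1, 2, 3, 4, 5, 7, 9}): φ is true.
  2 (successors {0, 1, 3, 4, 7}): φ is true.
  3 (successors {1, 4, 8}): φ is true.
  4 (successors {2, 6, 7, 8}): φ is true.
  5 (successors {0, 1, 3, 4, 5, 7}): φ is true.
  6 (successors {4, 7, 9}): φ is true.
  7 (successors {1, 2, 3, 5, 9}): φ is true.
  8 (successors {1, 6}): φ is true.
  9 (successors {0, 1, 5, 7}): φ is true.
For instance, at 6:
  At 6: p \to r is true, \Diamond s is true, so (p \to r) \lor \Diamond s is true.
    At 6: \Diamond s requires s at some successor in {4, 7, 9}.
      s holds at 7, so \Diamond s is true at 6.
Satisfying worlds: {0, 1, 2, 3, 4, 5, 6, 7, 8, 9}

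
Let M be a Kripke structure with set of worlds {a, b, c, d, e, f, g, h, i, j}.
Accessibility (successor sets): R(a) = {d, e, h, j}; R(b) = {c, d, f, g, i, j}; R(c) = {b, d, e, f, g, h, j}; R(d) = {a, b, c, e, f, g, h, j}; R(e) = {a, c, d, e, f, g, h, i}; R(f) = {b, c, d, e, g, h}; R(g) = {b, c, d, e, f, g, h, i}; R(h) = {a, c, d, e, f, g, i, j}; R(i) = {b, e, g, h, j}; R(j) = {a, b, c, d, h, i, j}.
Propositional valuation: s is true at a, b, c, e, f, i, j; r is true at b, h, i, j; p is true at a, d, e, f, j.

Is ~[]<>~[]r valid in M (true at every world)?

No

Let φ = ~[]<>~[]r. Evaluate φ at each world:
  a (successors {d, e, h, j}): φ is false.
  b (successors {c, d, f, g, i, j}): φ is false.
  c (successors {b, d, e, f, g, h, j}): φ is false.
  d (successors {a, b, c, e, f, g, h, j}): φ is false.
  e (successors {a, c, d, e, f, g, h, i}): φ is false.
  f (successors {b, c, d, e, g, h}): φ is false.
  g (successors {b, c, d, e, f, g, h, i}): φ is false.
  h (successors {a, c, d, e, f, g, i, j}): φ is false.
  i (successors {b, e, g, h, j}): φ is false.
  j (successors {a, b, c, d, h, i, j}): φ is false.
Detail at a (counterexample):
  At a: []<>~[]r is true, so ~[]<>~[]r is false.
    At a: []<>~[]r requires <>~[]r at every successor {d, e, h, j}.
      At d: <>~[]r is true.
      At e: <>~[]r is true.
      At h: <>~[]r is true.
      At j: <>~[]r is true.
    So []<>~[]r is true at a.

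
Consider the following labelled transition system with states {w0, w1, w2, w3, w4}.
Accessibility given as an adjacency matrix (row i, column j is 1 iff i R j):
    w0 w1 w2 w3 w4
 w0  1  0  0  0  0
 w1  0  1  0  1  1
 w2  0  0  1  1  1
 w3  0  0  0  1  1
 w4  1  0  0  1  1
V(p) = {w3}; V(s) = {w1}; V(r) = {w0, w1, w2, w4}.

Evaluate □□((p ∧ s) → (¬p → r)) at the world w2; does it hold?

At w2: □□((p ∧ s) → (¬p → r)) requires □((p ∧ s) → (¬p → r)) at every successor {w2, w3, w4}.
    At w2: □((p ∧ s) → (¬p → r)) requires (p ∧ s) → (¬p → r) at every successor {w2, w3, w4}.
      At w2: (p ∧ s) → (¬p → r) is true.
      At w3: (p ∧ s) → (¬p → r) is true.
      At w4: (p ∧ s) → (¬p → r) is true.
    So □((p ∧ s) → (¬p → r)) is true at w2.
    At w3: □((p ∧ s) → (¬p → r)) requires (p ∧ s) → (¬p → r) at every successor {w3, w4}.
      At w3: (p ∧ s) → (¬p → r) is true.
      At w4: (p ∧ s) → (¬p → r) is true.
    So □((p ∧ s) → (¬p → r)) is true at w3.
    At w4: □((p ∧ s) → (¬p → r)) requires (p ∧ s) → (¬p → r) at every successor {w0, w3, w4}.
      At w0: (p ∧ s) → (¬p → r) is true.
      At w3: (p ∧ s) → (¬p → r) is true.
      At w4: (p ∧ s) → (¬p → r) is true.
    So □((p ∧ s) → (¬p → r)) is true at w4.
So □□((p ∧ s) → (¬p → r)) is true at w2.

Yes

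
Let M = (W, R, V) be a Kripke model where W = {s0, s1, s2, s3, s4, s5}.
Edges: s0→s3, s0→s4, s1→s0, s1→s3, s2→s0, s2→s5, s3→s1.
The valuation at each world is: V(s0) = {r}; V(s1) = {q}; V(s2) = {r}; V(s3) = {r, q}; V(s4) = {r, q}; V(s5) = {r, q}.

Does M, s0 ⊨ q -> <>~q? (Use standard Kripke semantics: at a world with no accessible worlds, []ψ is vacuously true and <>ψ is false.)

At s0: q is false, <>~q is false, so q -> <>~q is true.
  At s0: <>~q requires ~q at some successor in {s3, s4}.
    At s3: ~q is false.
    At s4: ~q is false.
  So <>~q is false at s0.

Yes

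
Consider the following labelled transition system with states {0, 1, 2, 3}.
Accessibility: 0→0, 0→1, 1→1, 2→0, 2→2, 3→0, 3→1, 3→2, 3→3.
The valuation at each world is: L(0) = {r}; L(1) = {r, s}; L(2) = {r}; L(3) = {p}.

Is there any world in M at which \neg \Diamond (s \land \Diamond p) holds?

Let φ = \neg \Diamond (s \land \Diamond p). Evaluate φ at each world:
  0 (successors {0, 1}): φ is true.
  1 (successors {1}): φ is true.
  2 (successors {0, 2}): φ is true.
  3 (successors {0, 1, 2, 3}): φ is true.
Detail at 0 (witness):
  At 0: \Diamond (s \land \Diamond p) is false, so \neg \Diamond (s \land \Diamond p) is true.
    At 0: \Diamond (s \land \Diamond p) requires s \land \Diamond p at some successor in {0, 1}.
      At 0: s \land \Diamond p is false.
      At 1: s \land \Diamond p is false.
    So \Diamond (s \land \Diamond p) is false at 0.

Yes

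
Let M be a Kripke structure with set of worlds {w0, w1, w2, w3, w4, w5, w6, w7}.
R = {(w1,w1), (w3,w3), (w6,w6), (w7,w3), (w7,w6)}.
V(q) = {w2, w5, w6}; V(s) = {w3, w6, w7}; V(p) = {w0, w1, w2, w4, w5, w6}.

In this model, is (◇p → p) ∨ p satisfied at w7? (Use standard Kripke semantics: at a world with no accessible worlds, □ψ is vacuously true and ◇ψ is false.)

At w7: ◇p → p is false, p is false, so (◇p → p) ∨ p is false.
  At w7: ◇p is true, p is false, so ◇p → p is false.
    At w7: ◇p requires p at some successor in {w3, w6}.
      p holds at w6, so ◇p is true at w7.

No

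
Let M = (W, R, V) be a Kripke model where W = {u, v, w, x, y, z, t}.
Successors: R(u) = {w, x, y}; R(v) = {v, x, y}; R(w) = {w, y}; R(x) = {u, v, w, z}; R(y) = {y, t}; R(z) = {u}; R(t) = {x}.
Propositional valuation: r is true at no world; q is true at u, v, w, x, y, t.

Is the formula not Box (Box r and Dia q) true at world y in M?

At y: Box (Box r and Dia q) is false, so not Box (Box r and Dia q) is true.
  At y: Box (Box r and Dia q) requires Box r and Dia q at every successor {y, t}.
    Box r and Dia q fails at y, so Box (Box r and Dia q) is false at y.
      At y: Box r is false, Dia q is true, so Box r and Dia q is false.

Yes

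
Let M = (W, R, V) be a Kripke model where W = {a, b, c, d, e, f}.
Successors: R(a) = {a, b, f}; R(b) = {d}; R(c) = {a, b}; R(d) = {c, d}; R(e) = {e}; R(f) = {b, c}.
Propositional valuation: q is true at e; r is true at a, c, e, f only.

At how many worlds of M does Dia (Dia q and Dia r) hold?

1

Let φ = Dia (Dia q and Dia r). Evaluate φ at each world:
  a (successors {a, b, f}): φ is false.
  b (successors {d}): φ is false.
  c (successors {a, b}): φ is false.
  d (successors {c, d}): φ is false.
  e (successors {e}): φ is true.
  f (successors {b, c}): φ is false.
For instance, at b:
  At b: Dia (Dia q and Dia r) requires Dia q and Dia r at some successor in {d}.
    At d: Dia q and Dia r is false.
  So Dia (Dia q and Dia r) is false at b.
Satisfying worlds: {e}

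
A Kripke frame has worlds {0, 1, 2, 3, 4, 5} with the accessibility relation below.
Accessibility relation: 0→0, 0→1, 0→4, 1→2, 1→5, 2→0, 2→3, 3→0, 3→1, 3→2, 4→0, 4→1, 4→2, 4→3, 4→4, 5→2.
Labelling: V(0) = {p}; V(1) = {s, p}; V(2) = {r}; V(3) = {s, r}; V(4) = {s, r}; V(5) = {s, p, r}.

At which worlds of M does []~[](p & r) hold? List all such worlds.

Recall that []ψ holds at a world iff ψ holds at every accessible world, and <>ψ holds iff ψ holds at some accessible world.
Let φ = []~[](p & r). Evaluate φ at each world:
  0 (successors {0, 1, 4}): φ is true.
  1 (successors {2, 5}): φ is true.
  2 (successors {0, 3}): φ is true.
  3 (successors {0, 1, 2}): φ is true.
  4 (successors {0, 1, 2, 3, 4}): φ is true.
  5 (successors {2}): φ is true.
For instance, at 2:
  At 2: []~[](p & r) requires ~[](p & r) at every successor {0, 3}.
      At 0: [](p & r) is false, so ~[](p & r) is true.
      At 3: [](p & r) is false, so ~[](p & r) is true.
  So []~[](p & r) is true at 2.
Satisfying worlds: {0, 1, 2, 3, 4, 5}

0, 1, 2, 3, 4, 5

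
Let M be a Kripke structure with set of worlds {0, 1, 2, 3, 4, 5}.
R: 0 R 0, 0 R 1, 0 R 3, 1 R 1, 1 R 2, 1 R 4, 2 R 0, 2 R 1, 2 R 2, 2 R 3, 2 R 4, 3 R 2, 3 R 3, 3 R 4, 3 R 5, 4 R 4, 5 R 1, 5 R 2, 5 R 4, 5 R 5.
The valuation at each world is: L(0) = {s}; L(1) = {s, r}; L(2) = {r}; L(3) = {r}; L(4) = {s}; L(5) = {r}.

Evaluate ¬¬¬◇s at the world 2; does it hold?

Recall that ◇ψ holds at a world iff ψ holds at some accessible world.
At 2: ¬¬◇s is true, so ¬¬¬◇s is false.
  At 2: ¬◇s is false, so ¬¬◇s is true.
    At 2: ◇s is true, so ¬◇s is false.
      At 2: ◇s requires s at some successor in {0, 1, 2, 3, 4}.
        s holds at 0, so ◇s is true at 2.

No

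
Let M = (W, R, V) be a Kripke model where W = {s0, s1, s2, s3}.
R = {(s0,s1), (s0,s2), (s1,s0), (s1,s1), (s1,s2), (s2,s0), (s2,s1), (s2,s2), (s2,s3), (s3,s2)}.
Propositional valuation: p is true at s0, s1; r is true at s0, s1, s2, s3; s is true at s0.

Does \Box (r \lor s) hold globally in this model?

Yes

Let φ = \Box (r \lor s). Evaluate φ at each world:
  s0 (successors {s1, s2}): φ is true.
  s1 (successors {s0, s1, s2}): φ is true.
  s2 (successors {s0, s1, s2, s3}): φ is true.
  s3 (successors {s2}): φ is true.
For instance, at s1:
  At s1: \Box (r \lor s) requires r \lor s at every successor {s0, s1, s2}.
    At s0: r \lor s is true.
    At s1: r \lor s is true.
    At s2: r \lor s is true.
  So \Box (r \lor s) is true at s1.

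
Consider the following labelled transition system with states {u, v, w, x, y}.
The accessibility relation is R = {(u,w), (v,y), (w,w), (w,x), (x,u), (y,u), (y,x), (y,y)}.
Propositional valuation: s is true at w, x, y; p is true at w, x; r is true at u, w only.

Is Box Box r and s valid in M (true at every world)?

Let φ = Box Box r and s. Evaluate φ at each world:
  u (successors {w}): φ is false.
  v (successors {y}): φ is false.
  w (successors {w, x}): φ is false.
  x (successors {u}): φ is true.
  y (successors {u, x, y}): φ is false.
Detail at u (counterexample):
  At u: Box Box r is false, s is false, so Box Box r and s is false.
    At u: Box Box r requires Box r at every successor {w}.
      Box r fails at w, so Box Box r is false at u.

No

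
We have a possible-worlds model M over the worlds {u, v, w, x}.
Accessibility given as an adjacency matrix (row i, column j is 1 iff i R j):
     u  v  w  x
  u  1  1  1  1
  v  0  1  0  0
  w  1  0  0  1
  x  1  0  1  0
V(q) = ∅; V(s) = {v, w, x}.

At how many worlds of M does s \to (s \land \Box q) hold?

Let φ = s \to (s \land \Box q). Evaluate φ at each world:
  u (successors {u, v, w, x}): φ is true.
  v (successors {v}): φ is false.
  w (successors {u, x}): φ is false.
  x (successors {u, w}): φ is false.
For instance, at v:
  At v: s is true, s \land \Box q is false, so s \to (s \land \Box q) is false.
    At v: s is true, \Box q is false, so s \land \Box q is false.
      At v: \Box q requires q at every successor {v}.
        q fails at v, so \Box q is false at v.
Satisfying worlds: {u}

1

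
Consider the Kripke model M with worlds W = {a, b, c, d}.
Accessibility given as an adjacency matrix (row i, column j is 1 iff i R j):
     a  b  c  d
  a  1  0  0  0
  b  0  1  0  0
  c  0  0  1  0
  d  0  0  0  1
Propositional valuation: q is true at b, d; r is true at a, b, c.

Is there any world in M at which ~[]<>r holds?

Yes

Recall that []ψ holds at a world iff ψ holds at every accessible world, and <>ψ holds iff ψ holds at some accessible world.
Let φ = ~[]<>r. Evaluate φ at each world:
  a (successors {a}): φ is false.
  b (successors {b}): φ is false.
  c (successors {c}): φ is false.
  d (successors {d}): φ is true.
Detail at d (witness):
  At d: []<>r is false, so ~[]<>r is true.
    At d: []<>r requires <>r at every successor {d}.
      <>r fails at d, so []<>r is false at d.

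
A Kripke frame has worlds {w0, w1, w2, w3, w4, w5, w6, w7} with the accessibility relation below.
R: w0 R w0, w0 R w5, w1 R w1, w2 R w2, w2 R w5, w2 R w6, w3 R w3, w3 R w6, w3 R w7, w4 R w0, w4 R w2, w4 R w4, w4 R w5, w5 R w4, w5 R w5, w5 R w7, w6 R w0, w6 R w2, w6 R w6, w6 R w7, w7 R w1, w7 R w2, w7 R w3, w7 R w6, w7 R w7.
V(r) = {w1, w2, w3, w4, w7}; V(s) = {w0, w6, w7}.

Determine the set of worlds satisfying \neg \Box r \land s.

w0, w6, w7

Let φ = \neg \Box r \land s. Evaluate φ at each world:
  w0 (successors {w0, w5}): φ is true.
  w1 (successors {w1}): φ is false.
  w2 (successors {w2, w5, w6}): φ is false.
  w3 (successors {w3, w6, w7}): φ is false.
  w4 (successors {w0, w2, w4, w5}): φ is false.
  w5 (successors {w4, w5, w7}): φ is false.
  w6 (successors {w0, w2, w6, w7}): φ is true.
  w7 (successors {w1, w2, w3, w6, w7}): φ is true.
For instance, at w2:
  At w2: \neg \Box r is true, s is false, so \neg \Box r \land s is false.
    At w2: \Box r is false, so \neg \Box r is true.
      At w2: \Box r requires r at every successor {w2, w5, w6}.
        r fails at w5, so \Box r is false at w2.
Satisfying worlds: {w0, w6, w7}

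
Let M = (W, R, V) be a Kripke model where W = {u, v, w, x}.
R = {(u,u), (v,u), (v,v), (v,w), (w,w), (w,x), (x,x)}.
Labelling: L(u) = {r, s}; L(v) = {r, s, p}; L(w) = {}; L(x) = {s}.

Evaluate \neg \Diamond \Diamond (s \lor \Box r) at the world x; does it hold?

At x: \Diamond \Diamond (s \lor \Box r) is true, so \neg \Diamond \Diamond (s \lor \Box r) is false.
  At x: \Diamond \Diamond (s \lor \Box r) requires \Diamond (s \lor \Box r) at some successor in {x}.
    \Diamond (s \lor \Box r) holds at x, so \Diamond \Diamond (s \lor \Box r) is true at x.
      At x: \Diamond (s \lor \Box r) requires s \lor \Box r at some successor in {x}.
        s \lor \Box r holds at x, so \Diamond (s \lor \Box r) is true at x.

No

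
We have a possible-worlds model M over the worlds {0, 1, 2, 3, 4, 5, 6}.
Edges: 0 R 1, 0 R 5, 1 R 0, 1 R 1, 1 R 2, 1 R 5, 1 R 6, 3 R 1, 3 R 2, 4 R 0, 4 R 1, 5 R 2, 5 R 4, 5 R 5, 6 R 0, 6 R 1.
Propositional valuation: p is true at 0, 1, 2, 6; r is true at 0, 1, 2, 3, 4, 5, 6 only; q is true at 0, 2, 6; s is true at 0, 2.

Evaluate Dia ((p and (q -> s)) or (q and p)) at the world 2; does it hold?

No

At 2: no accessible worlds, so Dia ((p and (q -> s)) or (q and p)) is false.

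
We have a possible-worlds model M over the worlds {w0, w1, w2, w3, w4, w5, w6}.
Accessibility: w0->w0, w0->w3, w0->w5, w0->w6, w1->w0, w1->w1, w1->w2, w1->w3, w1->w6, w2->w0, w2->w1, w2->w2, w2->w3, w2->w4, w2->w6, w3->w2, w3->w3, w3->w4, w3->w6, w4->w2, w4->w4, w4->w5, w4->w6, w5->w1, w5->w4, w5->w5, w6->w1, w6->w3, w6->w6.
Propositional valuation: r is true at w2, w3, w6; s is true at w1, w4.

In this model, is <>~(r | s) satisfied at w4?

Recall that <>ψ holds at a world iff ψ holds at some accessible world.
At w4: <>~(r | s) requires ~(r | s) at some successor in {w2, w4, w5, w6}.
  ~(r | s) holds at w5, so <>~(r | s) is true at w4.

Yes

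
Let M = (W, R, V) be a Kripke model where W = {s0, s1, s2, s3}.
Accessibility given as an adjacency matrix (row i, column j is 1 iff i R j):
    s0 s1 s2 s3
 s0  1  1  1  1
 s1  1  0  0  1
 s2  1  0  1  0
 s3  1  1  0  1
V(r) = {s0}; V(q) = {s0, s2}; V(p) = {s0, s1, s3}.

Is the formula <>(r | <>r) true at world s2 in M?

Yes

At s2: <>(r | <>r) requires r | <>r at some successor in {s0, s2}.
  r | <>r holds at s0, so <>(r | <>r) is true at s2.
    At s0: r is true, <>r is true, so r | <>r is true.
      At s0: <>r requires r at some successor in {s0, s1, s2, s3}.
        r holds at s0, so <>r is true at s0.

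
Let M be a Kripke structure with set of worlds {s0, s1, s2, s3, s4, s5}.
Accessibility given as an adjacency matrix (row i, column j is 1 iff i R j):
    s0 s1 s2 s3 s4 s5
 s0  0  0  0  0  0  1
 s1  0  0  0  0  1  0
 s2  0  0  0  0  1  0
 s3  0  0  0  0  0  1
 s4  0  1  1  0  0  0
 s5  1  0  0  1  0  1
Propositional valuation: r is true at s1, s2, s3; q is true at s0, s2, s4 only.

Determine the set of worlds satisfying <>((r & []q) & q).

Let φ = <>((r & []q) & q). Evaluate φ at each world:
  s0 (successors {s5}): φ is false.
  s1 (successors {s4}): φ is false.
  s2 (successors {s4}): φ is false.
  s3 (successors {s5}): φ is false.
  s4 (successors {s1, s2}): φ is true.
  s5 (successors {s0, s3, s5}): φ is false.
For instance, at s0:
  At s0: <>((r & []q) & q) requires (r & []q) & q at some successor in {s5}.
    At s5: (r & []q) & q is false.
  So <>((r & []q) & q) is false at s0.
Satisfying worlds: {s4}

s4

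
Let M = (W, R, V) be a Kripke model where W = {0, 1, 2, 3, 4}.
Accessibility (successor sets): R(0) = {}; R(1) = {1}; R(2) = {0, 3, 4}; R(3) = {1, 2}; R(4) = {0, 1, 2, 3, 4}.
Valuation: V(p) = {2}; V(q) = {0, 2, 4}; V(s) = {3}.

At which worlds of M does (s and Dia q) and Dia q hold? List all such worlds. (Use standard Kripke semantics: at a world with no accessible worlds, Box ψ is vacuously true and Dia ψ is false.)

Recall that Dia ψ holds at a world iff ψ holds at some accessible world.
Let φ = (s and Dia q) and Dia q. Evaluate φ at each world:
  0 (successors ∅): φ is false.
  1 (successors {1}): φ is false.
  2 (successors {0, 3, 4}): φ is false.
  3 (successors {1, 2}): φ is true.
  4 (successors {0, 1, 2, 3, 4}): φ is false.
For instance, at 2:
  At 2: s and Dia q is false, Dia q is true, so (s and Dia q) and Dia q is false.
    At 2: s is false, Dia q is true, so s and Dia q is false.
      At 2: Dia q requires q at some successor in {0, 3, 4}.
        q holds at 0, so Dia q is true at 2.
    At 2: Dia q requires q at some successor in {0, 3, 4}.
      q holds at 0, so Dia q is true at 2.
Satisfying worlds: {3}

3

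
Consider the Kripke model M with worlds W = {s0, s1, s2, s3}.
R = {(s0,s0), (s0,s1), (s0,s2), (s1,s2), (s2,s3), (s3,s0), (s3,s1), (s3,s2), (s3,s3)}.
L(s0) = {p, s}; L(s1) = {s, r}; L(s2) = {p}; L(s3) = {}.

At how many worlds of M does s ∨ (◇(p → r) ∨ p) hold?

4

Let φ = s ∨ (◇(p → r) ∨ p). Evaluate φ at each world:
  s0 (successors {s0, s1, s2}): φ is true.
  s1 (successors {s2}): φ is true.
  s2 (successors {s3}): φ is true.
  s3 (successors {s0, s1, s2, s3}): φ is true.
For instance, at s0:
  At s0: s is true, ◇(p → r) ∨ p is true, so s ∨ (◇(p → r) ∨ p) is true.
    At s0: ◇(p → r) is true, p is true, so ◇(p → r) ∨ p is true.
      At s0: ◇(p → r) requires p → r at some successor in {s0, s1, s2}.
        p → r holds at s1, so ◇(p → r) is true at s0.
Satisfying worlds: {s0, s1, s2, s3}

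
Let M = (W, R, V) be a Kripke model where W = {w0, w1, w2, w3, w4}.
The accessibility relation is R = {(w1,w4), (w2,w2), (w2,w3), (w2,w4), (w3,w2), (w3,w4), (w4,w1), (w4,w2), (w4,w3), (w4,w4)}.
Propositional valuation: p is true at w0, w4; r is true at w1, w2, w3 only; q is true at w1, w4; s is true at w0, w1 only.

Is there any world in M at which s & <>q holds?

Let φ = s & <>q. Evaluate φ at each world:
  w0 (successors ∅): φ is false.
  w1 (successors {w4}): φ is true.
  w2 (successors {w2, w3, w4}): φ is false.
  w3 (successors {w2, w4}): φ is false.
  w4 (successors {w1, w2, w3, w4}): φ is false.
Detail at w1 (witness):
  At w1: s is true, <>q is true, so s & <>q is true.
    At w1: <>q requires q at some successor in {w4}.
      q holds at w4, so <>q is true at w1.

Yes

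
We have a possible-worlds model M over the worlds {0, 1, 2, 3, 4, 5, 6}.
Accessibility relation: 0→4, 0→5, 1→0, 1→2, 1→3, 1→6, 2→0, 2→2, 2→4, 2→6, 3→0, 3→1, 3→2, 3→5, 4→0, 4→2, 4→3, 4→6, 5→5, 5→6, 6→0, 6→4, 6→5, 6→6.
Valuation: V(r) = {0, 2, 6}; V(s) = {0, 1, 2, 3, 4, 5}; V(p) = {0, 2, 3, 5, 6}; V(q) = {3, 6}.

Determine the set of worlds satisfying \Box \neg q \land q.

3

Let φ = \Box \neg q \land q. Evaluate φ at each world:
  0 (successors {4, 5}): φ is false.
  1 (successors {0, 2, 3, 6}): φ is false.
  2 (successors {0, 2, 4, 6}): φ is false.
  3 (successors {0, 1, 2, 5}): φ is true.
  4 (successors {0, 2, 3, 6}): φ is false.
  5 (successors {5, 6}): φ is false.
  6 (successors {0, 4, 5, 6}): φ is false.
For instance, at 6:
  At 6: \Box \neg q is false, q is true, so \Box \neg q \land q is false.
    At 6: \Box \neg q requires \neg q at every successor {0, 4, 5, 6}.
      \neg q fails at 6, so \Box \neg q is false at 6.
Satisfying worlds: {3}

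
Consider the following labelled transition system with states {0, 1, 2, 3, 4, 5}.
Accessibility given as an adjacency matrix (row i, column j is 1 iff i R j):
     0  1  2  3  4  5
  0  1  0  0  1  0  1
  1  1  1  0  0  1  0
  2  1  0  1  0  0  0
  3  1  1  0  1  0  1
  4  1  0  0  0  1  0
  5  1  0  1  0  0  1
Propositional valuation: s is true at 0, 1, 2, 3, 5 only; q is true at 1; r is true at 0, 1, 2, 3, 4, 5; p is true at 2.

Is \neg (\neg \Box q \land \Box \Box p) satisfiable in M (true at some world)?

Let φ = \neg (\neg \Box q \land \Box \Box p). Evaluate φ at each world:
  0 (successors {0, 3, 5}): φ is true.
  1 (successors {0, 1, 4}): φ is true.
  2 (successors {0, 2}): φ is true.
  3 (successors {0, 1, 3, 5}): φ is true.
  4 (successors {0, 4}): φ is true.
  5 (successors {0, 2, 5}): φ is true.
Detail at 0 (witness):
  At 0: \neg \Box q \land \Box \Box p is false, so \neg (\neg \Box q \land \Box \Box p) is true.
    At 0: \neg \Box q is true, \Box \Box p is false, so \neg \Box q \land \Box \Box p is false.
      At 0: \Box q is false, so \neg \Box q is true.
      At 0: \Box \Box p requires \Box p at every successor {0, 3, 5}.
        \Box p fails at 0, so \Box \Box p is false at 0.

Yes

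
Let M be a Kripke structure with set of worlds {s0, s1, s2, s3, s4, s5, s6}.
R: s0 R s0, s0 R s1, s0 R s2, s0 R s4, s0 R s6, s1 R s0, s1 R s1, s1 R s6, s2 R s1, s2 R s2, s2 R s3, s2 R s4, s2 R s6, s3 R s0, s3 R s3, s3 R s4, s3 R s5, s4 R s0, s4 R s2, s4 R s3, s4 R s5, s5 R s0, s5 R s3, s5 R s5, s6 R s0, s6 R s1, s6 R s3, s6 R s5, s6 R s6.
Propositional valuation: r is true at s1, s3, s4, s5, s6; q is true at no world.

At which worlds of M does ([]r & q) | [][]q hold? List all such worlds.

none

Recall that []ψ holds at a world iff ψ holds at every accessible world, and <>ψ holds iff ψ holds at some accessible world.
Let φ = ([]r & q) | [][]q. Evaluate φ at each world:
  s0 (successors {s0, s1, s2, s4, s6}): φ is false.
  s1 (successors {s0, s1, s6}): φ is false.
  s2 (successors {s1, s2, s3, s4, s6}): φ is false.
  s3 (successors {s0, s3, s4, s5}): φ is false.
  s4 (successors {s0, s2, s3, s5}): φ is false.
  s5 (successors {s0, s3, s5}): φ is false.
  s6 (successors {s0, s1, s3, s5, s6}): φ is false.
For instance, at s3:
  At s3: []r & q is false, [][]q is false, so ([]r & q) | [][]q is false.
    At s3: []r is false, q is false, so []r & q is false.
      At s3: []r requires r at every successor {s0, s3, s4, s5}.
        r fails at s0, so []r is false at s3.
    At s3: [][]q requires []q at every successor {s0, s3, s4, s5}.
      []q fails at s0, so [][]q is false at s3.
Satisfying worlds: none.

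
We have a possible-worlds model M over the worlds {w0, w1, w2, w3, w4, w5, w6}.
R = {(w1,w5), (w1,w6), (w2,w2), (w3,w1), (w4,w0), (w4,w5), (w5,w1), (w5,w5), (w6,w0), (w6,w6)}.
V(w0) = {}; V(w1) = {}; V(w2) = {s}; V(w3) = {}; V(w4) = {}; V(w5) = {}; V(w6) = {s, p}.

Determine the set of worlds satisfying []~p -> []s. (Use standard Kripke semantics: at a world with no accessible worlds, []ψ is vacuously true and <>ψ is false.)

w0, w1, w2, w6

Let φ = []~p -> []s. Evaluate φ at each world:
  w0 (successors ∅): φ is true.
  w1 (successors {w5, w6}): φ is true.
  w2 (successors {w2}): φ is true.
  w3 (successors {w1}): φ is false.
  w4 (successors {w0, w5}): φ is false.
  w5 (successors {w1, w5}): φ is false.
  w6 (successors {w0, w6}): φ is true.
For instance, at w4:
  At w4: []~p is true, []s is false, so []~p -> []s is false.
    At w4: []~p requires ~p at every successor {w0, w5}.
      At w0: ~p is true.
      At w5: ~p is true.
    So []~p is true at w4.
    At w4: []s requires s at every successor {w0, w5}.
      s fails at w0, so []s is false at w4.
Satisfying worlds: {w0, w1, w2, w6}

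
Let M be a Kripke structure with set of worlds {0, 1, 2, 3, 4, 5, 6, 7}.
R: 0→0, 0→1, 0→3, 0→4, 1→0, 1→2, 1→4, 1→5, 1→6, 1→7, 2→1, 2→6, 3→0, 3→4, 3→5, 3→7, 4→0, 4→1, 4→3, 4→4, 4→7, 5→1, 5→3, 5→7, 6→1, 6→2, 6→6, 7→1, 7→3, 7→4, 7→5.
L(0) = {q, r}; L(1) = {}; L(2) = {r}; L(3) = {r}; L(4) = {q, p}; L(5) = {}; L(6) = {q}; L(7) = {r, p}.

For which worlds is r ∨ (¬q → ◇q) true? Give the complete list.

0, 1, 2, 3, 4, 6, 7

Let φ = r ∨ (¬q → ◇q). Evaluate φ at each world:
  0 (successors {0, 1, 3, 4}): φ is true.
  1 (successors {0, 2, 4, 5, 6, 7}): φ is true.
  2 (successors {1, 6}): φ is true.
  3 (successors {0, 4, 5, 7}): φ is true.
  4 (successors {0, 1, 3, 4, 7}): φ is true.
  5 (successors {1, 3, 7}): φ is false.
  6 (successors {1, 2, 6}): φ is true.
  7 (successors {1, 3, 4, 5}): φ is true.
For instance, at 1:
  At 1: r is false, ¬q → ◇q is true, so r ∨ (¬q → ◇q) is true.
    At 1: ¬q is true, ◇q is true, so ¬q → ◇q is true.
      At 1: ◇q requires q at some successor in {0, 2, 4, 5, 6, 7}.
        q holds at 0, so ◇q is true at 1.
Satisfying worlds: {0, 1, 2, 3, 4, 6, 7}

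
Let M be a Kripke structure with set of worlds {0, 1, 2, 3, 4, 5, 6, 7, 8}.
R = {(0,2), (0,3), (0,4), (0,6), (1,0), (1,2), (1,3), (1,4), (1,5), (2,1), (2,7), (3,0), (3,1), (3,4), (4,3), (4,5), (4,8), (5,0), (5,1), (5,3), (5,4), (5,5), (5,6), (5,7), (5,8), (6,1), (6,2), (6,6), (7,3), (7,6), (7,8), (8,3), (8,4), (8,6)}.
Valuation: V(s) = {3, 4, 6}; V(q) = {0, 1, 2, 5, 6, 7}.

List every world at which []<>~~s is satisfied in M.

Let φ = []<>~~s. Evaluate φ at each world:
  0 (successors {2, 3, 4, 6}): φ is false.
  1 (successors {0, 2, 3, 4, 5}): φ is false.
  2 (successors {1, 7}): φ is true.
  3 (successors {0, 1, 4}): φ is true.
  4 (successors {3, 5, 8}): φ is true.
  5 (successors {0, 1, 3, 4, 5, 6, 7, 8}): φ is true.
  6 (successors {1, 2, 6}): φ is false.
  7 (successors {3, 6, 8}): φ is true.
  8 (successors {3, 4, 6}): φ is true.
For instance, at 5:
  At 5: []<>~~s requires <>~~s at every successor {0, 1, 3, 4, 5, 6, 7, 8}.
    At 0: <>~~s is true.
    At 1: <>~~s is true.
    At 3: <>~~s is true.
    At 4: <>~~s is true.
    At 5: <>~~s is true.
    At 6: <>~~s is true.
    At 7: <>~~s is true.
    At 8: <>~~s is true.
  So []<>~~s is true at 5.
Satisfying worlds: {2, 3, 4, 5, 7, 8}

2, 3, 4, 5, 7, 8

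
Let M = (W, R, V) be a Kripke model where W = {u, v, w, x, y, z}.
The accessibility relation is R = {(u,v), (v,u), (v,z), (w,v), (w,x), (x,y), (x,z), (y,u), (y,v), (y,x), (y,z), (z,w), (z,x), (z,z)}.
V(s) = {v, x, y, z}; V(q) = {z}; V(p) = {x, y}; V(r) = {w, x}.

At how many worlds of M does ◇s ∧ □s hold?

3

Let φ = ◇s ∧ □s. Evaluate φ at each world:
  u (successors {v}): φ is true.
  v (successors {u, z}): φ is false.
  w (successors {v, x}): φ is true.
  x (successors {y, z}): φ is true.
  y (successors {u, v, x, z}): φ is false.
  z (successors {w, x, z}): φ is false.
For instance, at v:
  At v: ◇s is true, □s is false, so ◇s ∧ □s is false.
    At v: ◇s requires s at some successor in {u, z}.
      s holds at z, so ◇s is true at v.
    At v: □s requires s at every successor {u, z}.
      s fails at u, so □s is false at v.
Satisfying worlds: {u, w, x}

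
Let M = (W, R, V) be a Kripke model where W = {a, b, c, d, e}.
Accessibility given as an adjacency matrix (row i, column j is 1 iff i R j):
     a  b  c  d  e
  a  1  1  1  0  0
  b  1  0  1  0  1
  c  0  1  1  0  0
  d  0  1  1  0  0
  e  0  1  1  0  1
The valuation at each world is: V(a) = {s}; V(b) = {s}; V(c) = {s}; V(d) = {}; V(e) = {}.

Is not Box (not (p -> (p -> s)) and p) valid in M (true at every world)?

Yes

Let φ = not Box (not (p -> (p -> s)) and p). Evaluate φ at each world:
  a (successors {a, b, c}): φ is true.
  b (successors {a, c, e}): φ is true.
  c (successors {b, c}): φ is true.
  d (successors {b, c}): φ is true.
  e (successors {b, c, e}): φ is true.
For instance, at d:
  At d: Box (not (p -> (p -> s)) and p) is false, so not Box (not (p -> (p -> s)) and p) is true.
    At d: Box (not (p -> (p -> s)) and p) requires not (p -> (p -> s)) and p at every successor {b, c}.
      not (p -> (p -> s)) and p fails at b, so Box (not (p -> (p -> s)) and p) is false at d.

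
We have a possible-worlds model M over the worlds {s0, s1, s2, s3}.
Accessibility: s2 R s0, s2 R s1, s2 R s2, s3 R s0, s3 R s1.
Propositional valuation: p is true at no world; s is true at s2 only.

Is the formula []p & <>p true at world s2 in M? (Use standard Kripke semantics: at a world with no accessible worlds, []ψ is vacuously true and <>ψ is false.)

At s2: []p is false, <>p is false, so []p & <>p is false.
  At s2: []p requires p at every successor {s0, s1, s2}.
    p fails at s0, so []p is false at s2.
  At s2: <>p requires p at some successor in {s0, s1, s2}.
    At s0: p is false.
    At s1: p is false.
    At s2: p is false.
  So <>p is false at s2.

No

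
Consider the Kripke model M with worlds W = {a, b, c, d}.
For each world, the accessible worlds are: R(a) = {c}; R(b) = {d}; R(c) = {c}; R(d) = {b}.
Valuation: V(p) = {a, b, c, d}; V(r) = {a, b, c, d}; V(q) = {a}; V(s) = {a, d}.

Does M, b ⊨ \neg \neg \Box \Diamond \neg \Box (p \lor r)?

At b: \neg \Box \Diamond \neg \Box (p \lor r) is true, so \neg \neg \Box \Diamond \neg \Box (p \lor r) is false.
  At b: \Box \Diamond \neg \Box (p \lor r) is false, so \neg \Box \Diamond \neg \Box (p \lor r) is true.
    At b: \Box \Diamond \neg \Box (p \lor r) requires \Diamond \neg \Box (p \lor r) at every successor {d}.
      \Diamond \neg \Box (p \lor r) fails at d, so \Box \Diamond \neg \Box (p \lor r) is false at b.

No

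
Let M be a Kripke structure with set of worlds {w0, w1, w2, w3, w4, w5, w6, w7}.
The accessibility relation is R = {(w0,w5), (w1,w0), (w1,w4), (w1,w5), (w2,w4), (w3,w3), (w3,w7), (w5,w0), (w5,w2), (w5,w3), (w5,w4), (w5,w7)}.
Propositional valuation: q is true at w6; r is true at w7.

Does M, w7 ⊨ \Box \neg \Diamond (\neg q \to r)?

At w7: no accessible worlds, so \Box \neg \Diamond (\neg q \to r) holds vacuously.

Yes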